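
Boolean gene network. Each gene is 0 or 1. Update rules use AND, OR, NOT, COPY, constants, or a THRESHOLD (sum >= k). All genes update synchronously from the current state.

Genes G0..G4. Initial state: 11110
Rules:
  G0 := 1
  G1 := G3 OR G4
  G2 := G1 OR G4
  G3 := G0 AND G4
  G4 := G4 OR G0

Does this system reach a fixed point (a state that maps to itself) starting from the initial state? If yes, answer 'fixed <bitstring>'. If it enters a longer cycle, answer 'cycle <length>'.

Step 0: 11110
Step 1: G0=1(const) G1=G3|G4=1|0=1 G2=G1|G4=1|0=1 G3=G0&G4=1&0=0 G4=G4|G0=0|1=1 -> 11101
Step 2: G0=1(const) G1=G3|G4=0|1=1 G2=G1|G4=1|1=1 G3=G0&G4=1&1=1 G4=G4|G0=1|1=1 -> 11111
Step 3: G0=1(const) G1=G3|G4=1|1=1 G2=G1|G4=1|1=1 G3=G0&G4=1&1=1 G4=G4|G0=1|1=1 -> 11111
Fixed point reached at step 2: 11111

Answer: fixed 11111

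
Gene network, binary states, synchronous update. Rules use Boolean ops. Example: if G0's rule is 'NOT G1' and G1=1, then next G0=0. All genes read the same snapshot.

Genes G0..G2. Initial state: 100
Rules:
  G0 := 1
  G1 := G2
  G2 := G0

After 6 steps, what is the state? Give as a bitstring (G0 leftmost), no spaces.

Step 1: G0=1(const) G1=G2=0 G2=G0=1 -> 101
Step 2: G0=1(const) G1=G2=1 G2=G0=1 -> 111
Step 3: G0=1(const) G1=G2=1 G2=G0=1 -> 111
Step 4: G0=1(const) G1=G2=1 G2=G0=1 -> 111
Step 5: G0=1(const) G1=G2=1 G2=G0=1 -> 111
Step 6: G0=1(const) G1=G2=1 G2=G0=1 -> 111

111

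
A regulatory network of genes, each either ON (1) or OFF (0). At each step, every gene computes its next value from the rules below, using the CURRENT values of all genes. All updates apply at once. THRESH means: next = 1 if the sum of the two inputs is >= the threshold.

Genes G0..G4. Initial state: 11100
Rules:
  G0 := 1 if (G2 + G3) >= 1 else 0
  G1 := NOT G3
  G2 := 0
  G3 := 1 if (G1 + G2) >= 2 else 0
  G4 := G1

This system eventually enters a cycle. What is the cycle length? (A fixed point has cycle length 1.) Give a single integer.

Answer: 1

Derivation:
Step 0: 11100
Step 1: G0=(1+0>=1)=1 G1=NOT G3=NOT 0=1 G2=0(const) G3=(1+1>=2)=1 G4=G1=1 -> 11011
Step 2: G0=(0+1>=1)=1 G1=NOT G3=NOT 1=0 G2=0(const) G3=(1+0>=2)=0 G4=G1=1 -> 10001
Step 3: G0=(0+0>=1)=0 G1=NOT G3=NOT 0=1 G2=0(const) G3=(0+0>=2)=0 G4=G1=0 -> 01000
Step 4: G0=(0+0>=1)=0 G1=NOT G3=NOT 0=1 G2=0(const) G3=(1+0>=2)=0 G4=G1=1 -> 01001
Step 5: G0=(0+0>=1)=0 G1=NOT G3=NOT 0=1 G2=0(const) G3=(1+0>=2)=0 G4=G1=1 -> 01001
State from step 5 equals state from step 4 -> cycle length 1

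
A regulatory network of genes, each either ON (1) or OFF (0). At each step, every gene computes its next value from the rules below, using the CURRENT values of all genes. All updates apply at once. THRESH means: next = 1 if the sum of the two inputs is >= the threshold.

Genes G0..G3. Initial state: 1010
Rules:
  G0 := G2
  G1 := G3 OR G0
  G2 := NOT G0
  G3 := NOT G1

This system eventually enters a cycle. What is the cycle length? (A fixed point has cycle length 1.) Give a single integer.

Answer: 4

Derivation:
Step 0: 1010
Step 1: G0=G2=1 G1=G3|G0=0|1=1 G2=NOT G0=NOT 1=0 G3=NOT G1=NOT 0=1 -> 1101
Step 2: G0=G2=0 G1=G3|G0=1|1=1 G2=NOT G0=NOT 1=0 G3=NOT G1=NOT 1=0 -> 0100
Step 3: G0=G2=0 G1=G3|G0=0|0=0 G2=NOT G0=NOT 0=1 G3=NOT G1=NOT 1=0 -> 0010
Step 4: G0=G2=1 G1=G3|G0=0|0=0 G2=NOT G0=NOT 0=1 G3=NOT G1=NOT 0=1 -> 1011
Step 5: G0=G2=1 G1=G3|G0=1|1=1 G2=NOT G0=NOT 1=0 G3=NOT G1=NOT 0=1 -> 1101
State from step 5 equals state from step 1 -> cycle length 4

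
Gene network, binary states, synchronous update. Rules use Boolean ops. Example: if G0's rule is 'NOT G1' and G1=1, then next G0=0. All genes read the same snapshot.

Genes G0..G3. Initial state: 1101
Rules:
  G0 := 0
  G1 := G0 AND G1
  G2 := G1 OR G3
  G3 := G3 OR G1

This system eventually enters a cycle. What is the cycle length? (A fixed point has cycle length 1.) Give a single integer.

Step 0: 1101
Step 1: G0=0(const) G1=G0&G1=1&1=1 G2=G1|G3=1|1=1 G3=G3|G1=1|1=1 -> 0111
Step 2: G0=0(const) G1=G0&G1=0&1=0 G2=G1|G3=1|1=1 G3=G3|G1=1|1=1 -> 0011
Step 3: G0=0(const) G1=G0&G1=0&0=0 G2=G1|G3=0|1=1 G3=G3|G1=1|0=1 -> 0011
State from step 3 equals state from step 2 -> cycle length 1

Answer: 1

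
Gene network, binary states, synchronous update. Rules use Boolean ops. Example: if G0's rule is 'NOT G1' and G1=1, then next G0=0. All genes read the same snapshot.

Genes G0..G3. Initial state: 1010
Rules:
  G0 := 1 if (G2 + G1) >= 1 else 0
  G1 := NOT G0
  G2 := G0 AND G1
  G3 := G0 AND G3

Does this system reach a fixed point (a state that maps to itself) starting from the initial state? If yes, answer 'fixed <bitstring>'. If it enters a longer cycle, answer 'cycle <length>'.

Answer: cycle 5

Derivation:
Step 0: 1010
Step 1: G0=(1+0>=1)=1 G1=NOT G0=NOT 1=0 G2=G0&G1=1&0=0 G3=G0&G3=1&0=0 -> 1000
Step 2: G0=(0+0>=1)=0 G1=NOT G0=NOT 1=0 G2=G0&G1=1&0=0 G3=G0&G3=1&0=0 -> 0000
Step 3: G0=(0+0>=1)=0 G1=NOT G0=NOT 0=1 G2=G0&G1=0&0=0 G3=G0&G3=0&0=0 -> 0100
Step 4: G0=(0+1>=1)=1 G1=NOT G0=NOT 0=1 G2=G0&G1=0&1=0 G3=G0&G3=0&0=0 -> 1100
Step 5: G0=(0+1>=1)=1 G1=NOT G0=NOT 1=0 G2=G0&G1=1&1=1 G3=G0&G3=1&0=0 -> 1010
Cycle of length 5 starting at step 0 -> no fixed point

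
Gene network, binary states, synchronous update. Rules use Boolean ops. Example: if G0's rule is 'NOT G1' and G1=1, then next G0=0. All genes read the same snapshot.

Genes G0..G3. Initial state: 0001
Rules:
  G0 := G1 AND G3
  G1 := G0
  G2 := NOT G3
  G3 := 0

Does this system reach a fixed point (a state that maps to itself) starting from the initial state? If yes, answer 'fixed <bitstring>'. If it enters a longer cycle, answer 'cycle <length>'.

Answer: fixed 0010

Derivation:
Step 0: 0001
Step 1: G0=G1&G3=0&1=0 G1=G0=0 G2=NOT G3=NOT 1=0 G3=0(const) -> 0000
Step 2: G0=G1&G3=0&0=0 G1=G0=0 G2=NOT G3=NOT 0=1 G3=0(const) -> 0010
Step 3: G0=G1&G3=0&0=0 G1=G0=0 G2=NOT G3=NOT 0=1 G3=0(const) -> 0010
Fixed point reached at step 2: 0010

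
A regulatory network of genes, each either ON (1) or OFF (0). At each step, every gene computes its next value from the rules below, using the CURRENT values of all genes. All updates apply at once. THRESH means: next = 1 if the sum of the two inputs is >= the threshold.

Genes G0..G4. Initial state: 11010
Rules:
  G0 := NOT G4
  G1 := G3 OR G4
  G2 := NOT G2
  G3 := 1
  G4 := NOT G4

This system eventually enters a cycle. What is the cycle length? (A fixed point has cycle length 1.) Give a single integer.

Answer: 2

Derivation:
Step 0: 11010
Step 1: G0=NOT G4=NOT 0=1 G1=G3|G4=1|0=1 G2=NOT G2=NOT 0=1 G3=1(const) G4=NOT G4=NOT 0=1 -> 11111
Step 2: G0=NOT G4=NOT 1=0 G1=G3|G4=1|1=1 G2=NOT G2=NOT 1=0 G3=1(const) G4=NOT G4=NOT 1=0 -> 01010
Step 3: G0=NOT G4=NOT 0=1 G1=G3|G4=1|0=1 G2=NOT G2=NOT 0=1 G3=1(const) G4=NOT G4=NOT 0=1 -> 11111
State from step 3 equals state from step 1 -> cycle length 2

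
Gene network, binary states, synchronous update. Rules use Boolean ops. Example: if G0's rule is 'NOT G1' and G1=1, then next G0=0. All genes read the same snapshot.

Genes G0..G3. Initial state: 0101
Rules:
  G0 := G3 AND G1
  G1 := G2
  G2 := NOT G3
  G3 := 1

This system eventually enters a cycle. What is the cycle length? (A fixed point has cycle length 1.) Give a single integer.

Answer: 1

Derivation:
Step 0: 0101
Step 1: G0=G3&G1=1&1=1 G1=G2=0 G2=NOT G3=NOT 1=0 G3=1(const) -> 1001
Step 2: G0=G3&G1=1&0=0 G1=G2=0 G2=NOT G3=NOT 1=0 G3=1(const) -> 0001
Step 3: G0=G3&G1=1&0=0 G1=G2=0 G2=NOT G3=NOT 1=0 G3=1(const) -> 0001
State from step 3 equals state from step 2 -> cycle length 1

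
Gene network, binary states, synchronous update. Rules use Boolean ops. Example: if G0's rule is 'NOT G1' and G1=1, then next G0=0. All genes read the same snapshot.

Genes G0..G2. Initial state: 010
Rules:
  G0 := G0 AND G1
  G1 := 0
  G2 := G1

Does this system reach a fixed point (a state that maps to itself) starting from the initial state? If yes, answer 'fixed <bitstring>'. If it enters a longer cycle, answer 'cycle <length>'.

Answer: fixed 000

Derivation:
Step 0: 010
Step 1: G0=G0&G1=0&1=0 G1=0(const) G2=G1=1 -> 001
Step 2: G0=G0&G1=0&0=0 G1=0(const) G2=G1=0 -> 000
Step 3: G0=G0&G1=0&0=0 G1=0(const) G2=G1=0 -> 000
Fixed point reached at step 2: 000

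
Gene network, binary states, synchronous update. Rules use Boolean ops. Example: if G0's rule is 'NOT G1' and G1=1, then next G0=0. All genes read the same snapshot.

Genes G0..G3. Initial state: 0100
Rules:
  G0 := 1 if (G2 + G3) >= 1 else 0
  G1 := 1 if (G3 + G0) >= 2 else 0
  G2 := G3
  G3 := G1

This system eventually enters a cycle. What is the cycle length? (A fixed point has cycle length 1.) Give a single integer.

Answer: 1

Derivation:
Step 0: 0100
Step 1: G0=(0+0>=1)=0 G1=(0+0>=2)=0 G2=G3=0 G3=G1=1 -> 0001
Step 2: G0=(0+1>=1)=1 G1=(1+0>=2)=0 G2=G3=1 G3=G1=0 -> 1010
Step 3: G0=(1+0>=1)=1 G1=(0+1>=2)=0 G2=G3=0 G3=G1=0 -> 1000
Step 4: G0=(0+0>=1)=0 G1=(0+1>=2)=0 G2=G3=0 G3=G1=0 -> 0000
Step 5: G0=(0+0>=1)=0 G1=(0+0>=2)=0 G2=G3=0 G3=G1=0 -> 0000
State from step 5 equals state from step 4 -> cycle length 1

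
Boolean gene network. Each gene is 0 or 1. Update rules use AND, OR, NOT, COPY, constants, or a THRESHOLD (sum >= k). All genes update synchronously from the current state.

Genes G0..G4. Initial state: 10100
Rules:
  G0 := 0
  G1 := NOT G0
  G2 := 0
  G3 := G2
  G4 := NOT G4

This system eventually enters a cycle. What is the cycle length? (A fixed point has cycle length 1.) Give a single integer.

Answer: 2

Derivation:
Step 0: 10100
Step 1: G0=0(const) G1=NOT G0=NOT 1=0 G2=0(const) G3=G2=1 G4=NOT G4=NOT 0=1 -> 00011
Step 2: G0=0(const) G1=NOT G0=NOT 0=1 G2=0(const) G3=G2=0 G4=NOT G4=NOT 1=0 -> 01000
Step 3: G0=0(const) G1=NOT G0=NOT 0=1 G2=0(const) G3=G2=0 G4=NOT G4=NOT 0=1 -> 01001
Step 4: G0=0(const) G1=NOT G0=NOT 0=1 G2=0(const) G3=G2=0 G4=NOT G4=NOT 1=0 -> 01000
State from step 4 equals state from step 2 -> cycle length 2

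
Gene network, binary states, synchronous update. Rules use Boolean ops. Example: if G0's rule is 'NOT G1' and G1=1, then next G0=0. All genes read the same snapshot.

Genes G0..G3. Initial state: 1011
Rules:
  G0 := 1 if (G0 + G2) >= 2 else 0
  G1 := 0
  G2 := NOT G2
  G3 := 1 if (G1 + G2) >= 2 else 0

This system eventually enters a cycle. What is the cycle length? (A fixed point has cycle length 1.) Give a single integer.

Answer: 2

Derivation:
Step 0: 1011
Step 1: G0=(1+1>=2)=1 G1=0(const) G2=NOT G2=NOT 1=0 G3=(0+1>=2)=0 -> 1000
Step 2: G0=(1+0>=2)=0 G1=0(const) G2=NOT G2=NOT 0=1 G3=(0+0>=2)=0 -> 0010
Step 3: G0=(0+1>=2)=0 G1=0(const) G2=NOT G2=NOT 1=0 G3=(0+1>=2)=0 -> 0000
Step 4: G0=(0+0>=2)=0 G1=0(const) G2=NOT G2=NOT 0=1 G3=(0+0>=2)=0 -> 0010
State from step 4 equals state from step 2 -> cycle length 2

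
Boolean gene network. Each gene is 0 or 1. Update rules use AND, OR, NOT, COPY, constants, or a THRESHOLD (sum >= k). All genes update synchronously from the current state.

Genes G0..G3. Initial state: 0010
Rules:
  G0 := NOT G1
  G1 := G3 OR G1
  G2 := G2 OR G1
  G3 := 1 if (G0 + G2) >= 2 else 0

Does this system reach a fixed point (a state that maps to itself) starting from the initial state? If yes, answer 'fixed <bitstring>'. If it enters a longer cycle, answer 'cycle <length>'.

Step 0: 0010
Step 1: G0=NOT G1=NOT 0=1 G1=G3|G1=0|0=0 G2=G2|G1=1|0=1 G3=(0+1>=2)=0 -> 1010
Step 2: G0=NOT G1=NOT 0=1 G1=G3|G1=0|0=0 G2=G2|G1=1|0=1 G3=(1+1>=2)=1 -> 1011
Step 3: G0=NOT G1=NOT 0=1 G1=G3|G1=1|0=1 G2=G2|G1=1|0=1 G3=(1+1>=2)=1 -> 1111
Step 4: G0=NOT G1=NOT 1=0 G1=G3|G1=1|1=1 G2=G2|G1=1|1=1 G3=(1+1>=2)=1 -> 0111
Step 5: G0=NOT G1=NOT 1=0 G1=G3|G1=1|1=1 G2=G2|G1=1|1=1 G3=(0+1>=2)=0 -> 0110
Step 6: G0=NOT G1=NOT 1=0 G1=G3|G1=0|1=1 G2=G2|G1=1|1=1 G3=(0+1>=2)=0 -> 0110
Fixed point reached at step 5: 0110

Answer: fixed 0110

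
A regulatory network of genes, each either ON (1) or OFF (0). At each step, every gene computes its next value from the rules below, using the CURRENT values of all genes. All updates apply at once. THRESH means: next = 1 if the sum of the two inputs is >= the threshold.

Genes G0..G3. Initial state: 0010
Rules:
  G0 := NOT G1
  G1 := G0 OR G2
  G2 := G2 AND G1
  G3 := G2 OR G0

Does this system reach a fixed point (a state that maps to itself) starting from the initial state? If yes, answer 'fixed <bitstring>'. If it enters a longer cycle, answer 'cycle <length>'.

Step 0: 0010
Step 1: G0=NOT G1=NOT 0=1 G1=G0|G2=0|1=1 G2=G2&G1=1&0=0 G3=G2|G0=1|0=1 -> 1101
Step 2: G0=NOT G1=NOT 1=0 G1=G0|G2=1|0=1 G2=G2&G1=0&1=0 G3=G2|G0=0|1=1 -> 0101
Step 3: G0=NOT G1=NOT 1=0 G1=G0|G2=0|0=0 G2=G2&G1=0&1=0 G3=G2|G0=0|0=0 -> 0000
Step 4: G0=NOT G1=NOT 0=1 G1=G0|G2=0|0=0 G2=G2&G1=0&0=0 G3=G2|G0=0|0=0 -> 1000
Step 5: G0=NOT G1=NOT 0=1 G1=G0|G2=1|0=1 G2=G2&G1=0&0=0 G3=G2|G0=0|1=1 -> 1101
Cycle of length 4 starting at step 1 -> no fixed point

Answer: cycle 4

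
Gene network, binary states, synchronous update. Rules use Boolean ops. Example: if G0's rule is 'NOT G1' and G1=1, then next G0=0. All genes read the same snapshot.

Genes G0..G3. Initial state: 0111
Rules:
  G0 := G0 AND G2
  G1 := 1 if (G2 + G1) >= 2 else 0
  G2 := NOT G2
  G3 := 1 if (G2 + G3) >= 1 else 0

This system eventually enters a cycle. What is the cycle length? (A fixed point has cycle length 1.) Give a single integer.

Step 0: 0111
Step 1: G0=G0&G2=0&1=0 G1=(1+1>=2)=1 G2=NOT G2=NOT 1=0 G3=(1+1>=1)=1 -> 0101
Step 2: G0=G0&G2=0&0=0 G1=(0+1>=2)=0 G2=NOT G2=NOT 0=1 G3=(0+1>=1)=1 -> 0011
Step 3: G0=G0&G2=0&1=0 G1=(1+0>=2)=0 G2=NOT G2=NOT 1=0 G3=(1+1>=1)=1 -> 0001
Step 4: G0=G0&G2=0&0=0 G1=(0+0>=2)=0 G2=NOT G2=NOT 0=1 G3=(0+1>=1)=1 -> 0011
State from step 4 equals state from step 2 -> cycle length 2

Answer: 2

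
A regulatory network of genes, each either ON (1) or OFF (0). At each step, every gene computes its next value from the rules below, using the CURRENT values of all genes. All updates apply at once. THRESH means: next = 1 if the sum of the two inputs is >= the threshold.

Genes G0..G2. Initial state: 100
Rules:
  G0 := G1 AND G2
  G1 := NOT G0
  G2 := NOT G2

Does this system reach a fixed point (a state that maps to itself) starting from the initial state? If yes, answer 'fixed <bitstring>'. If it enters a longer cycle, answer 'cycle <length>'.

Answer: cycle 4

Derivation:
Step 0: 100
Step 1: G0=G1&G2=0&0=0 G1=NOT G0=NOT 1=0 G2=NOT G2=NOT 0=1 -> 001
Step 2: G0=G1&G2=0&1=0 G1=NOT G0=NOT 0=1 G2=NOT G2=NOT 1=0 -> 010
Step 3: G0=G1&G2=1&0=0 G1=NOT G0=NOT 0=1 G2=NOT G2=NOT 0=1 -> 011
Step 4: G0=G1&G2=1&1=1 G1=NOT G0=NOT 0=1 G2=NOT G2=NOT 1=0 -> 110
Step 5: G0=G1&G2=1&0=0 G1=NOT G0=NOT 1=0 G2=NOT G2=NOT 0=1 -> 001
Cycle of length 4 starting at step 1 -> no fixed point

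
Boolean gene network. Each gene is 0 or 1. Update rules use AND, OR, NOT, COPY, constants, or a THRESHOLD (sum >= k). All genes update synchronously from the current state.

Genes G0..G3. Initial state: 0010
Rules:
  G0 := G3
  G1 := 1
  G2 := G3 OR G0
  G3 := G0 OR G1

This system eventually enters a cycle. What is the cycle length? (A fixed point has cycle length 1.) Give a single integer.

Answer: 1

Derivation:
Step 0: 0010
Step 1: G0=G3=0 G1=1(const) G2=G3|G0=0|0=0 G3=G0|G1=0|0=0 -> 0100
Step 2: G0=G3=0 G1=1(const) G2=G3|G0=0|0=0 G3=G0|G1=0|1=1 -> 0101
Step 3: G0=G3=1 G1=1(const) G2=G3|G0=1|0=1 G3=G0|G1=0|1=1 -> 1111
Step 4: G0=G3=1 G1=1(const) G2=G3|G0=1|1=1 G3=G0|G1=1|1=1 -> 1111
State from step 4 equals state from step 3 -> cycle length 1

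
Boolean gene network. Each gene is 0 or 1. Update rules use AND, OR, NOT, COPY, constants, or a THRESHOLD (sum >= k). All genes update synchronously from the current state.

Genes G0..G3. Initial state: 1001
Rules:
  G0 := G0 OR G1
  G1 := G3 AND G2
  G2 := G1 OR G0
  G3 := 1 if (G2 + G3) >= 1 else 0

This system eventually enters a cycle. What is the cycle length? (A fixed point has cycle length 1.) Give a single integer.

Step 0: 1001
Step 1: G0=G0|G1=1|0=1 G1=G3&G2=1&0=0 G2=G1|G0=0|1=1 G3=(0+1>=1)=1 -> 1011
Step 2: G0=G0|G1=1|0=1 G1=G3&G2=1&1=1 G2=G1|G0=0|1=1 G3=(1+1>=1)=1 -> 1111
Step 3: G0=G0|G1=1|1=1 G1=G3&G2=1&1=1 G2=G1|G0=1|1=1 G3=(1+1>=1)=1 -> 1111
State from step 3 equals state from step 2 -> cycle length 1

Answer: 1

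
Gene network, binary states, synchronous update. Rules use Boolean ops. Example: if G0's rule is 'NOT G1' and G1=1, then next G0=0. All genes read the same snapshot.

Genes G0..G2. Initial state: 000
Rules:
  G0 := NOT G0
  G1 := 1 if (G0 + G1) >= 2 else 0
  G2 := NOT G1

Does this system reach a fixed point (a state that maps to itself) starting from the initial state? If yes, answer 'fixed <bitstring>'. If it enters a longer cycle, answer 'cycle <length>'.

Step 0: 000
Step 1: G0=NOT G0=NOT 0=1 G1=(0+0>=2)=0 G2=NOT G1=NOT 0=1 -> 101
Step 2: G0=NOT G0=NOT 1=0 G1=(1+0>=2)=0 G2=NOT G1=NOT 0=1 -> 001
Step 3: G0=NOT G0=NOT 0=1 G1=(0+0>=2)=0 G2=NOT G1=NOT 0=1 -> 101
Cycle of length 2 starting at step 1 -> no fixed point

Answer: cycle 2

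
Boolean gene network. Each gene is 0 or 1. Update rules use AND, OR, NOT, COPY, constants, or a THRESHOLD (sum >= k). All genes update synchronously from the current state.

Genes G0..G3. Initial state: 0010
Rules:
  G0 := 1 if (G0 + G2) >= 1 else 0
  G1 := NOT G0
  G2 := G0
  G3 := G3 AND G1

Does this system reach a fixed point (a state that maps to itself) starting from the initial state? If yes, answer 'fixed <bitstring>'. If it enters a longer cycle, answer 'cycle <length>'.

Answer: fixed 1010

Derivation:
Step 0: 0010
Step 1: G0=(0+1>=1)=1 G1=NOT G0=NOT 0=1 G2=G0=0 G3=G3&G1=0&0=0 -> 1100
Step 2: G0=(1+0>=1)=1 G1=NOT G0=NOT 1=0 G2=G0=1 G3=G3&G1=0&1=0 -> 1010
Step 3: G0=(1+1>=1)=1 G1=NOT G0=NOT 1=0 G2=G0=1 G3=G3&G1=0&0=0 -> 1010
Fixed point reached at step 2: 1010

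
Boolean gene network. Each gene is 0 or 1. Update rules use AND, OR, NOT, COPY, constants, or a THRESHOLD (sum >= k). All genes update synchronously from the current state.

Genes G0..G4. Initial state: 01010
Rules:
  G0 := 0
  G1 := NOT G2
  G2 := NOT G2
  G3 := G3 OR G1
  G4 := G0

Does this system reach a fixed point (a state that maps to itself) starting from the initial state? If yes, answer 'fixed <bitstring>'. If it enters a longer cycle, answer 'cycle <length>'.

Step 0: 01010
Step 1: G0=0(const) G1=NOT G2=NOT 0=1 G2=NOT G2=NOT 0=1 G3=G3|G1=1|1=1 G4=G0=0 -> 01110
Step 2: G0=0(const) G1=NOT G2=NOT 1=0 G2=NOT G2=NOT 1=0 G3=G3|G1=1|1=1 G4=G0=0 -> 00010
Step 3: G0=0(const) G1=NOT G2=NOT 0=1 G2=NOT G2=NOT 0=1 G3=G3|G1=1|0=1 G4=G0=0 -> 01110
Cycle of length 2 starting at step 1 -> no fixed point

Answer: cycle 2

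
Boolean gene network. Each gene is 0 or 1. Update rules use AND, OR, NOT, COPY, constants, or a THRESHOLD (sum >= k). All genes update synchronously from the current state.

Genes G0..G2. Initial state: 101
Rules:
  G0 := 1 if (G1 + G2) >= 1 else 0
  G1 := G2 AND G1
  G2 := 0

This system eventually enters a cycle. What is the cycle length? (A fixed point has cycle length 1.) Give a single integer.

Answer: 1

Derivation:
Step 0: 101
Step 1: G0=(0+1>=1)=1 G1=G2&G1=1&0=0 G2=0(const) -> 100
Step 2: G0=(0+0>=1)=0 G1=G2&G1=0&0=0 G2=0(const) -> 000
Step 3: G0=(0+0>=1)=0 G1=G2&G1=0&0=0 G2=0(const) -> 000
State from step 3 equals state from step 2 -> cycle length 1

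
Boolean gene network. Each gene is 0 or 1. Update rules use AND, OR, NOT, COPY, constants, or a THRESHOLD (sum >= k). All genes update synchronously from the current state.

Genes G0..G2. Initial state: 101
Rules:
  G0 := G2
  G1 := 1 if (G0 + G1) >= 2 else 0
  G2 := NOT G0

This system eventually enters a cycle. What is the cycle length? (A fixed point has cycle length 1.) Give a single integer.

Step 0: 101
Step 1: G0=G2=1 G1=(1+0>=2)=0 G2=NOT G0=NOT 1=0 -> 100
Step 2: G0=G2=0 G1=(1+0>=2)=0 G2=NOT G0=NOT 1=0 -> 000
Step 3: G0=G2=0 G1=(0+0>=2)=0 G2=NOT G0=NOT 0=1 -> 001
Step 4: G0=G2=1 G1=(0+0>=2)=0 G2=NOT G0=NOT 0=1 -> 101
State from step 4 equals state from step 0 -> cycle length 4

Answer: 4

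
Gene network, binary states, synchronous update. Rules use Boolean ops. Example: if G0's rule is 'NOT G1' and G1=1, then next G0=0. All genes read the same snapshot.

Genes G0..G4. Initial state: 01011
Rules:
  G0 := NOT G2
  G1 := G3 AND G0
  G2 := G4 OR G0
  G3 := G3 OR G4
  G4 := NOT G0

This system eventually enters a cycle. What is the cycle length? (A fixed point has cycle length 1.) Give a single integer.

Step 0: 01011
Step 1: G0=NOT G2=NOT 0=1 G1=G3&G0=1&0=0 G2=G4|G0=1|0=1 G3=G3|G4=1|1=1 G4=NOT G0=NOT 0=1 -> 10111
Step 2: G0=NOT G2=NOT 1=0 G1=G3&G0=1&1=1 G2=G4|G0=1|1=1 G3=G3|G4=1|1=1 G4=NOT G0=NOT 1=0 -> 01110
Step 3: G0=NOT G2=NOT 1=0 G1=G3&G0=1&0=0 G2=G4|G0=0|0=0 G3=G3|G4=1|0=1 G4=NOT G0=NOT 0=1 -> 00011
Step 4: G0=NOT G2=NOT 0=1 G1=G3&G0=1&0=0 G2=G4|G0=1|0=1 G3=G3|G4=1|1=1 G4=NOT G0=NOT 0=1 -> 10111
State from step 4 equals state from step 1 -> cycle length 3

Answer: 3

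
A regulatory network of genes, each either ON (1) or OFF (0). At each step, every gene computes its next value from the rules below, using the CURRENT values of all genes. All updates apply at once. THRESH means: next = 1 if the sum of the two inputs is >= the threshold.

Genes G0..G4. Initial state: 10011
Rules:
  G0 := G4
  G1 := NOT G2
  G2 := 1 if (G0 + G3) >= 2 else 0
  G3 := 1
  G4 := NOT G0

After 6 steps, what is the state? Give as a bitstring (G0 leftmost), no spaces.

Step 1: G0=G4=1 G1=NOT G2=NOT 0=1 G2=(1+1>=2)=1 G3=1(const) G4=NOT G0=NOT 1=0 -> 11110
Step 2: G0=G4=0 G1=NOT G2=NOT 1=0 G2=(1+1>=2)=1 G3=1(const) G4=NOT G0=NOT 1=0 -> 00110
Step 3: G0=G4=0 G1=NOT G2=NOT 1=0 G2=(0+1>=2)=0 G3=1(const) G4=NOT G0=NOT 0=1 -> 00011
Step 4: G0=G4=1 G1=NOT G2=NOT 0=1 G2=(0+1>=2)=0 G3=1(const) G4=NOT G0=NOT 0=1 -> 11011
Step 5: G0=G4=1 G1=NOT G2=NOT 0=1 G2=(1+1>=2)=1 G3=1(const) G4=NOT G0=NOT 1=0 -> 11110
Step 6: G0=G4=0 G1=NOT G2=NOT 1=0 G2=(1+1>=2)=1 G3=1(const) G4=NOT G0=NOT 1=0 -> 00110

00110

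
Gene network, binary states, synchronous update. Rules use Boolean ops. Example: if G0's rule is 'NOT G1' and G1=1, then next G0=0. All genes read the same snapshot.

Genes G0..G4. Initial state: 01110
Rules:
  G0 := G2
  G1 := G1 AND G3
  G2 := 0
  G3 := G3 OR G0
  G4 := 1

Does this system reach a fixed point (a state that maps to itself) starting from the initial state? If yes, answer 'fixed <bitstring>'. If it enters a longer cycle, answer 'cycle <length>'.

Answer: fixed 01011

Derivation:
Step 0: 01110
Step 1: G0=G2=1 G1=G1&G3=1&1=1 G2=0(const) G3=G3|G0=1|0=1 G4=1(const) -> 11011
Step 2: G0=G2=0 G1=G1&G3=1&1=1 G2=0(const) G3=G3|G0=1|1=1 G4=1(const) -> 01011
Step 3: G0=G2=0 G1=G1&G3=1&1=1 G2=0(const) G3=G3|G0=1|0=1 G4=1(const) -> 01011
Fixed point reached at step 2: 01011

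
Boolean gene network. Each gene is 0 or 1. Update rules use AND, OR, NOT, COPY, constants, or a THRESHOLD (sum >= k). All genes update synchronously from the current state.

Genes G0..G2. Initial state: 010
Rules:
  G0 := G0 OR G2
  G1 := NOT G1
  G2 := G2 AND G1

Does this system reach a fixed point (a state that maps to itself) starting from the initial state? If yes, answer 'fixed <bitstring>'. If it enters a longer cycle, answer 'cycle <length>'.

Answer: cycle 2

Derivation:
Step 0: 010
Step 1: G0=G0|G2=0|0=0 G1=NOT G1=NOT 1=0 G2=G2&G1=0&1=0 -> 000
Step 2: G0=G0|G2=0|0=0 G1=NOT G1=NOT 0=1 G2=G2&G1=0&0=0 -> 010
Cycle of length 2 starting at step 0 -> no fixed point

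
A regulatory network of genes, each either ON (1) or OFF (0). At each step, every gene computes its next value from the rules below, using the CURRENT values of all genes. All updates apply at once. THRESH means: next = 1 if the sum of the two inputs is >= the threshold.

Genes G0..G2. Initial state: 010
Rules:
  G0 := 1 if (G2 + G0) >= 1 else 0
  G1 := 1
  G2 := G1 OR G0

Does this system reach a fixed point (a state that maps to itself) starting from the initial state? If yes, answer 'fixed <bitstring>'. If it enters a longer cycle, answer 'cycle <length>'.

Step 0: 010
Step 1: G0=(0+0>=1)=0 G1=1(const) G2=G1|G0=1|0=1 -> 011
Step 2: G0=(1+0>=1)=1 G1=1(const) G2=G1|G0=1|0=1 -> 111
Step 3: G0=(1+1>=1)=1 G1=1(const) G2=G1|G0=1|1=1 -> 111
Fixed point reached at step 2: 111

Answer: fixed 111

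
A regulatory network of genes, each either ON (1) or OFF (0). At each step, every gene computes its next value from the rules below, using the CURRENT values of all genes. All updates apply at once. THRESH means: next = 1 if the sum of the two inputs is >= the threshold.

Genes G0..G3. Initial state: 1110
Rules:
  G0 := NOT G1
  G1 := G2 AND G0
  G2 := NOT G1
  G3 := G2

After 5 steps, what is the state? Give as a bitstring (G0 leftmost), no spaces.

Step 1: G0=NOT G1=NOT 1=0 G1=G2&G0=1&1=1 G2=NOT G1=NOT 1=0 G3=G2=1 -> 0101
Step 2: G0=NOT G1=NOT 1=0 G1=G2&G0=0&0=0 G2=NOT G1=NOT 1=0 G3=G2=0 -> 0000
Step 3: G0=NOT G1=NOT 0=1 G1=G2&G0=0&0=0 G2=NOT G1=NOT 0=1 G3=G2=0 -> 1010
Step 4: G0=NOT G1=NOT 0=1 G1=G2&G0=1&1=1 G2=NOT G1=NOT 0=1 G3=G2=1 -> 1111
Step 5: G0=NOT G1=NOT 1=0 G1=G2&G0=1&1=1 G2=NOT G1=NOT 1=0 G3=G2=1 -> 0101

0101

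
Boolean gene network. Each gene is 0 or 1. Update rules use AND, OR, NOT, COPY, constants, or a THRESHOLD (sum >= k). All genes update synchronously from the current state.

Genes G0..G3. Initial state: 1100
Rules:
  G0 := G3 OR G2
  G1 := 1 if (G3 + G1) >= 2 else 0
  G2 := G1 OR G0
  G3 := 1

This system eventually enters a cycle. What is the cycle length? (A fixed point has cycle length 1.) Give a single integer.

Step 0: 1100
Step 1: G0=G3|G2=0|0=0 G1=(0+1>=2)=0 G2=G1|G0=1|1=1 G3=1(const) -> 0011
Step 2: G0=G3|G2=1|1=1 G1=(1+0>=2)=0 G2=G1|G0=0|0=0 G3=1(const) -> 1001
Step 3: G0=G3|G2=1|0=1 G1=(1+0>=2)=0 G2=G1|G0=0|1=1 G3=1(const) -> 1011
Step 4: G0=G3|G2=1|1=1 G1=(1+0>=2)=0 G2=G1|G0=0|1=1 G3=1(const) -> 1011
State from step 4 equals state from step 3 -> cycle length 1

Answer: 1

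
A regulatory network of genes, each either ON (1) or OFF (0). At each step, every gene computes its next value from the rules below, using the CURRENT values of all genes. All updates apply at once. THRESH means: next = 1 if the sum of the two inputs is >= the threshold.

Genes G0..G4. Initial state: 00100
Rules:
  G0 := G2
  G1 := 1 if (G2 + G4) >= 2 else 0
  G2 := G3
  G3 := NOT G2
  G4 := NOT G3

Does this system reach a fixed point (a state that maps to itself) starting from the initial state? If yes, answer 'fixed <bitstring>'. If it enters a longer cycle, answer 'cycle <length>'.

Step 0: 00100
Step 1: G0=G2=1 G1=(1+0>=2)=0 G2=G3=0 G3=NOT G2=NOT 1=0 G4=NOT G3=NOT 0=1 -> 10001
Step 2: G0=G2=0 G1=(0+1>=2)=0 G2=G3=0 G3=NOT G2=NOT 0=1 G4=NOT G3=NOT 0=1 -> 00011
Step 3: G0=G2=0 G1=(0+1>=2)=0 G2=G3=1 G3=NOT G2=NOT 0=1 G4=NOT G3=NOT 1=0 -> 00110
Step 4: G0=G2=1 G1=(1+0>=2)=0 G2=G3=1 G3=NOT G2=NOT 1=0 G4=NOT G3=NOT 1=0 -> 10100
Step 5: G0=G2=1 G1=(1+0>=2)=0 G2=G3=0 G3=NOT G2=NOT 1=0 G4=NOT G3=NOT 0=1 -> 10001
Cycle of length 4 starting at step 1 -> no fixed point

Answer: cycle 4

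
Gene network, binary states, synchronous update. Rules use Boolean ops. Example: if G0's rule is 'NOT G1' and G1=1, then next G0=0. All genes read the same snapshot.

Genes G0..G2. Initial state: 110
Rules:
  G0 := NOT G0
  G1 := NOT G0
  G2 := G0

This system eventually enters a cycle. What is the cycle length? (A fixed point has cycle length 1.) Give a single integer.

Answer: 2

Derivation:
Step 0: 110
Step 1: G0=NOT G0=NOT 1=0 G1=NOT G0=NOT 1=0 G2=G0=1 -> 001
Step 2: G0=NOT G0=NOT 0=1 G1=NOT G0=NOT 0=1 G2=G0=0 -> 110
State from step 2 equals state from step 0 -> cycle length 2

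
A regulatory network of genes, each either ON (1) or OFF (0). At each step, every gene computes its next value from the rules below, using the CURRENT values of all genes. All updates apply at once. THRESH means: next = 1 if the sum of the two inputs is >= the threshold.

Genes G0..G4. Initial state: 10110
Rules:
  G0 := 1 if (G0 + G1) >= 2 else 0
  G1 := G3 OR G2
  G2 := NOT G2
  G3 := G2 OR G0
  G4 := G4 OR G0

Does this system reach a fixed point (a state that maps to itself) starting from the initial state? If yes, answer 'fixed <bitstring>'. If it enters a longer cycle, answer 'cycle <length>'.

Answer: cycle 2

Derivation:
Step 0: 10110
Step 1: G0=(1+0>=2)=0 G1=G3|G2=1|1=1 G2=NOT G2=NOT 1=0 G3=G2|G0=1|1=1 G4=G4|G0=0|1=1 -> 01011
Step 2: G0=(0+1>=2)=0 G1=G3|G2=1|0=1 G2=NOT G2=NOT 0=1 G3=G2|G0=0|0=0 G4=G4|G0=1|0=1 -> 01101
Step 3: G0=(0+1>=2)=0 G1=G3|G2=0|1=1 G2=NOT G2=NOT 1=0 G3=G2|G0=1|0=1 G4=G4|G0=1|0=1 -> 01011
Cycle of length 2 starting at step 1 -> no fixed point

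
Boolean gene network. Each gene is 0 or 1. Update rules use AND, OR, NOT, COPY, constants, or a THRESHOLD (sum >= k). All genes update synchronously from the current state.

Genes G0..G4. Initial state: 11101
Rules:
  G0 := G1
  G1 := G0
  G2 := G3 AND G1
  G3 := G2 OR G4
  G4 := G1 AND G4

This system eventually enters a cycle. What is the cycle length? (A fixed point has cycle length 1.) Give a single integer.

Answer: 1

Derivation:
Step 0: 11101
Step 1: G0=G1=1 G1=G0=1 G2=G3&G1=0&1=0 G3=G2|G4=1|1=1 G4=G1&G4=1&1=1 -> 11011
Step 2: G0=G1=1 G1=G0=1 G2=G3&G1=1&1=1 G3=G2|G4=0|1=1 G4=G1&G4=1&1=1 -> 11111
Step 3: G0=G1=1 G1=G0=1 G2=G3&G1=1&1=1 G3=G2|G4=1|1=1 G4=G1&G4=1&1=1 -> 11111
State from step 3 equals state from step 2 -> cycle length 1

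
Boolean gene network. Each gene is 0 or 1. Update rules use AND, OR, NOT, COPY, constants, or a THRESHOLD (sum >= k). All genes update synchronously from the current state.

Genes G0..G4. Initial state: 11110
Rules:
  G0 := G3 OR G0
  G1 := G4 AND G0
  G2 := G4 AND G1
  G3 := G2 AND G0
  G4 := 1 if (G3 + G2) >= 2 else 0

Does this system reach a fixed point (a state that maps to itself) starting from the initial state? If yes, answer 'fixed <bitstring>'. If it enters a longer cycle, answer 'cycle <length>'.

Step 0: 11110
Step 1: G0=G3|G0=1|1=1 G1=G4&G0=0&1=0 G2=G4&G1=0&1=0 G3=G2&G0=1&1=1 G4=(1+1>=2)=1 -> 10011
Step 2: G0=G3|G0=1|1=1 G1=G4&G0=1&1=1 G2=G4&G1=1&0=0 G3=G2&G0=0&1=0 G4=(1+0>=2)=0 -> 11000
Step 3: G0=G3|G0=0|1=1 G1=G4&G0=0&1=0 G2=G4&G1=0&1=0 G3=G2&G0=0&1=0 G4=(0+0>=2)=0 -> 10000
Step 4: G0=G3|G0=0|1=1 G1=G4&G0=0&1=0 G2=G4&G1=0&0=0 G3=G2&G0=0&1=0 G4=(0+0>=2)=0 -> 10000
Fixed point reached at step 3: 10000

Answer: fixed 10000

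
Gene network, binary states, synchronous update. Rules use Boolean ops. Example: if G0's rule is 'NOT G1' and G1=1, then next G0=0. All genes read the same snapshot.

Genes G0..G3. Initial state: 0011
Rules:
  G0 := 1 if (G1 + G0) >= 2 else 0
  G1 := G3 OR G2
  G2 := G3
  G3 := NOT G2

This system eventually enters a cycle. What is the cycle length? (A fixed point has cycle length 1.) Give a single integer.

Answer: 4

Derivation:
Step 0: 0011
Step 1: G0=(0+0>=2)=0 G1=G3|G2=1|1=1 G2=G3=1 G3=NOT G2=NOT 1=0 -> 0110
Step 2: G0=(1+0>=2)=0 G1=G3|G2=0|1=1 G2=G3=0 G3=NOT G2=NOT 1=0 -> 0100
Step 3: G0=(1+0>=2)=0 G1=G3|G2=0|0=0 G2=G3=0 G3=NOT G2=NOT 0=1 -> 0001
Step 4: G0=(0+0>=2)=0 G1=G3|G2=1|0=1 G2=G3=1 G3=NOT G2=NOT 0=1 -> 0111
Step 5: G0=(1+0>=2)=0 G1=G3|G2=1|1=1 G2=G3=1 G3=NOT G2=NOT 1=0 -> 0110
State from step 5 equals state from step 1 -> cycle length 4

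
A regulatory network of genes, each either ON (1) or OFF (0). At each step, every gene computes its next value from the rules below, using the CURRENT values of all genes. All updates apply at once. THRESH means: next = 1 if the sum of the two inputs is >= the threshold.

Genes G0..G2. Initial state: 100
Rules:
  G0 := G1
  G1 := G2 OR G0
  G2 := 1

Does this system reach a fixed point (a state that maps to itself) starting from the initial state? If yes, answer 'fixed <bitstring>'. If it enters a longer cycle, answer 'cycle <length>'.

Step 0: 100
Step 1: G0=G1=0 G1=G2|G0=0|1=1 G2=1(const) -> 011
Step 2: G0=G1=1 G1=G2|G0=1|0=1 G2=1(const) -> 111
Step 3: G0=G1=1 G1=G2|G0=1|1=1 G2=1(const) -> 111
Fixed point reached at step 2: 111

Answer: fixed 111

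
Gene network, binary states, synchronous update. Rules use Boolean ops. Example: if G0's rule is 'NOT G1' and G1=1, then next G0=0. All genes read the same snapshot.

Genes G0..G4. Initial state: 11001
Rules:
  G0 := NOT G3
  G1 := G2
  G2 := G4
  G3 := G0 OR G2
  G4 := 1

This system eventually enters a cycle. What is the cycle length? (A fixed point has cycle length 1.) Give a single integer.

Answer: 1

Derivation:
Step 0: 11001
Step 1: G0=NOT G3=NOT 0=1 G1=G2=0 G2=G4=1 G3=G0|G2=1|0=1 G4=1(const) -> 10111
Step 2: G0=NOT G3=NOT 1=0 G1=G2=1 G2=G4=1 G3=G0|G2=1|1=1 G4=1(const) -> 01111
Step 3: G0=NOT G3=NOT 1=0 G1=G2=1 G2=G4=1 G3=G0|G2=0|1=1 G4=1(const) -> 01111
State from step 3 equals state from step 2 -> cycle length 1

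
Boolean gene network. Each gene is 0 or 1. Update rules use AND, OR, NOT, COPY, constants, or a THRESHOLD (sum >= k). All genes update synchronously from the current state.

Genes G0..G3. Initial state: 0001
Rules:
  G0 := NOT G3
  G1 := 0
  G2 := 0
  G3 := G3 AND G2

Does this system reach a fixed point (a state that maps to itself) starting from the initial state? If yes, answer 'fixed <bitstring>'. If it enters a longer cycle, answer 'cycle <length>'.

Answer: fixed 1000

Derivation:
Step 0: 0001
Step 1: G0=NOT G3=NOT 1=0 G1=0(const) G2=0(const) G3=G3&G2=1&0=0 -> 0000
Step 2: G0=NOT G3=NOT 0=1 G1=0(const) G2=0(const) G3=G3&G2=0&0=0 -> 1000
Step 3: G0=NOT G3=NOT 0=1 G1=0(const) G2=0(const) G3=G3&G2=0&0=0 -> 1000
Fixed point reached at step 2: 1000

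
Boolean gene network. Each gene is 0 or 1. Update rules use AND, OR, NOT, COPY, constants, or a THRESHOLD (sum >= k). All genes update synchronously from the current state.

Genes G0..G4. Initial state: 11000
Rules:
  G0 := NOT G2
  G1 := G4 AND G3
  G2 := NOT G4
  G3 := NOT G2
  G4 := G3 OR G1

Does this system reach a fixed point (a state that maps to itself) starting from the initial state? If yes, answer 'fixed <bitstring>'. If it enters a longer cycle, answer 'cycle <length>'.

Answer: fixed 11011

Derivation:
Step 0: 11000
Step 1: G0=NOT G2=NOT 0=1 G1=G4&G3=0&0=0 G2=NOT G4=NOT 0=1 G3=NOT G2=NOT 0=1 G4=G3|G1=0|1=1 -> 10111
Step 2: G0=NOT G2=NOT 1=0 G1=G4&G3=1&1=1 G2=NOT G4=NOT 1=0 G3=NOT G2=NOT 1=0 G4=G3|G1=1|0=1 -> 01001
Step 3: G0=NOT G2=NOT 0=1 G1=G4&G3=1&0=0 G2=NOT G4=NOT 1=0 G3=NOT G2=NOT 0=1 G4=G3|G1=0|1=1 -> 10011
Step 4: G0=NOT G2=NOT 0=1 G1=G4&G3=1&1=1 G2=NOT G4=NOT 1=0 G3=NOT G2=NOT 0=1 G4=G3|G1=1|0=1 -> 11011
Step 5: G0=NOT G2=NOT 0=1 G1=G4&G3=1&1=1 G2=NOT G4=NOT 1=0 G3=NOT G2=NOT 0=1 G4=G3|G1=1|1=1 -> 11011
Fixed point reached at step 4: 11011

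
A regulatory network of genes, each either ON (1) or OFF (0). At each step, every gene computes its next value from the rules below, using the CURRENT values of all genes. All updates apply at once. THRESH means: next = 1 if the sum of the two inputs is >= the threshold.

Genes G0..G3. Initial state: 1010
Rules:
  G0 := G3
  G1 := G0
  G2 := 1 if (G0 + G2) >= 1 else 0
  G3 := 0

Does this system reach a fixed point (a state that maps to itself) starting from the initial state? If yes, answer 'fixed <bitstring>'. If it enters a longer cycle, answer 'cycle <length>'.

Answer: fixed 0010

Derivation:
Step 0: 1010
Step 1: G0=G3=0 G1=G0=1 G2=(1+1>=1)=1 G3=0(const) -> 0110
Step 2: G0=G3=0 G1=G0=0 G2=(0+1>=1)=1 G3=0(const) -> 0010
Step 3: G0=G3=0 G1=G0=0 G2=(0+1>=1)=1 G3=0(const) -> 0010
Fixed point reached at step 2: 0010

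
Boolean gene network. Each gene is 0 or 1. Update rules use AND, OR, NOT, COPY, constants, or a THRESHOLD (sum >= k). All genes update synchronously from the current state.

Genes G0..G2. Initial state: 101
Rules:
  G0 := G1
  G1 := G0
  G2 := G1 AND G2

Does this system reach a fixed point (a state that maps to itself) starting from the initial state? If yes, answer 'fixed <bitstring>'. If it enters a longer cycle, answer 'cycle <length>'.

Answer: cycle 2

Derivation:
Step 0: 101
Step 1: G0=G1=0 G1=G0=1 G2=G1&G2=0&1=0 -> 010
Step 2: G0=G1=1 G1=G0=0 G2=G1&G2=1&0=0 -> 100
Step 3: G0=G1=0 G1=G0=1 G2=G1&G2=0&0=0 -> 010
Cycle of length 2 starting at step 1 -> no fixed point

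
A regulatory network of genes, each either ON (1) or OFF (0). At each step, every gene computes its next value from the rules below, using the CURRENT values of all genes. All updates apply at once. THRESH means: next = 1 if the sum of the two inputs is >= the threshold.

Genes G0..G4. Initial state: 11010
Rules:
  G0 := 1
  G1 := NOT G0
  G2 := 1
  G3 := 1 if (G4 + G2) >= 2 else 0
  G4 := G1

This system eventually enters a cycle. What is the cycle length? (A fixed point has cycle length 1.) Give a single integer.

Step 0: 11010
Step 1: G0=1(const) G1=NOT G0=NOT 1=0 G2=1(const) G3=(0+0>=2)=0 G4=G1=1 -> 10101
Step 2: G0=1(const) G1=NOT G0=NOT 1=0 G2=1(const) G3=(1+1>=2)=1 G4=G1=0 -> 10110
Step 3: G0=1(const) G1=NOT G0=NOT 1=0 G2=1(const) G3=(0+1>=2)=0 G4=G1=0 -> 10100
Step 4: G0=1(const) G1=NOT G0=NOT 1=0 G2=1(const) G3=(0+1>=2)=0 G4=G1=0 -> 10100
State from step 4 equals state from step 3 -> cycle length 1

Answer: 1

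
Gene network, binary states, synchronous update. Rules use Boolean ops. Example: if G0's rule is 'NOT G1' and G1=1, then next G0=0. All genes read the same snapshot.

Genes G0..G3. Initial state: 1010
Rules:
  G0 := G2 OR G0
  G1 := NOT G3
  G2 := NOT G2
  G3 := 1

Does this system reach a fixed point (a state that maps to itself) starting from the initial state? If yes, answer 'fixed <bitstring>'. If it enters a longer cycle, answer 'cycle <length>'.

Step 0: 1010
Step 1: G0=G2|G0=1|1=1 G1=NOT G3=NOT 0=1 G2=NOT G2=NOT 1=0 G3=1(const) -> 1101
Step 2: G0=G2|G0=0|1=1 G1=NOT G3=NOT 1=0 G2=NOT G2=NOT 0=1 G3=1(const) -> 1011
Step 3: G0=G2|G0=1|1=1 G1=NOT G3=NOT 1=0 G2=NOT G2=NOT 1=0 G3=1(const) -> 1001
Step 4: G0=G2|G0=0|1=1 G1=NOT G3=NOT 1=0 G2=NOT G2=NOT 0=1 G3=1(const) -> 1011
Cycle of length 2 starting at step 2 -> no fixed point

Answer: cycle 2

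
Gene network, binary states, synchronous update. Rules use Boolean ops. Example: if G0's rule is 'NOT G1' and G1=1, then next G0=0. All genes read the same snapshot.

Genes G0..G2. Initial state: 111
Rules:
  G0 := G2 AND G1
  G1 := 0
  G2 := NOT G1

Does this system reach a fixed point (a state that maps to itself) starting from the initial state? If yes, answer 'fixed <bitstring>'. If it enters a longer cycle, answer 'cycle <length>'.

Step 0: 111
Step 1: G0=G2&G1=1&1=1 G1=0(const) G2=NOT G1=NOT 1=0 -> 100
Step 2: G0=G2&G1=0&0=0 G1=0(const) G2=NOT G1=NOT 0=1 -> 001
Step 3: G0=G2&G1=1&0=0 G1=0(const) G2=NOT G1=NOT 0=1 -> 001
Fixed point reached at step 2: 001

Answer: fixed 001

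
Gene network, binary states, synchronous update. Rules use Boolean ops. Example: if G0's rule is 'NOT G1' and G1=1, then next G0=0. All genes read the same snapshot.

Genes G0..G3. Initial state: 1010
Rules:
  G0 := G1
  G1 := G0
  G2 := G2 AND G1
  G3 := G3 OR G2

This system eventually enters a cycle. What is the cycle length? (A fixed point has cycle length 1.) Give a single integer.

Answer: 2

Derivation:
Step 0: 1010
Step 1: G0=G1=0 G1=G0=1 G2=G2&G1=1&0=0 G3=G3|G2=0|1=1 -> 0101
Step 2: G0=G1=1 G1=G0=0 G2=G2&G1=0&1=0 G3=G3|G2=1|0=1 -> 1001
Step 3: G0=G1=0 G1=G0=1 G2=G2&G1=0&0=0 G3=G3|G2=1|0=1 -> 0101
State from step 3 equals state from step 1 -> cycle length 2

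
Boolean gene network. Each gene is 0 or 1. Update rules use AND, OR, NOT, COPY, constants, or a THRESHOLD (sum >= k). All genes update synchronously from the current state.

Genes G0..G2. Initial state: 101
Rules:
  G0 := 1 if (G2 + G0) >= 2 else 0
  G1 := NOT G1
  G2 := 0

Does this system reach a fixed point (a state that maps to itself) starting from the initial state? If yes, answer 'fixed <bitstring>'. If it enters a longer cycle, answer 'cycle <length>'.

Answer: cycle 2

Derivation:
Step 0: 101
Step 1: G0=(1+1>=2)=1 G1=NOT G1=NOT 0=1 G2=0(const) -> 110
Step 2: G0=(0+1>=2)=0 G1=NOT G1=NOT 1=0 G2=0(const) -> 000
Step 3: G0=(0+0>=2)=0 G1=NOT G1=NOT 0=1 G2=0(const) -> 010
Step 4: G0=(0+0>=2)=0 G1=NOT G1=NOT 1=0 G2=0(const) -> 000
Cycle of length 2 starting at step 2 -> no fixed point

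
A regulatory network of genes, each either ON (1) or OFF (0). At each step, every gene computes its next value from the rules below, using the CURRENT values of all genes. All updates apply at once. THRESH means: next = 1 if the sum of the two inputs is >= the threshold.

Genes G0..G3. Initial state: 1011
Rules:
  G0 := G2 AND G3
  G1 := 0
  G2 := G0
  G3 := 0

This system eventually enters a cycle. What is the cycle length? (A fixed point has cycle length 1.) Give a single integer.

Answer: 1

Derivation:
Step 0: 1011
Step 1: G0=G2&G3=1&1=1 G1=0(const) G2=G0=1 G3=0(const) -> 1010
Step 2: G0=G2&G3=1&0=0 G1=0(const) G2=G0=1 G3=0(const) -> 0010
Step 3: G0=G2&G3=1&0=0 G1=0(const) G2=G0=0 G3=0(const) -> 0000
Step 4: G0=G2&G3=0&0=0 G1=0(const) G2=G0=0 G3=0(const) -> 0000
State from step 4 equals state from step 3 -> cycle length 1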